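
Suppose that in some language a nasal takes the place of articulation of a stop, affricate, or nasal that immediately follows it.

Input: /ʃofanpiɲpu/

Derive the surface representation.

/n/ before /p/ (labial) → [m]
/ɲ/ before /p/ (labial) → [m]

[ʃofampimpu]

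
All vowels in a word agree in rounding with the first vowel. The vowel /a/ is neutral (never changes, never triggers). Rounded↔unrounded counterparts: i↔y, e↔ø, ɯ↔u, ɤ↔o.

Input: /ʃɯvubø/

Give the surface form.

[ʃɯvɯbe]

/u/ harmonizes with /ɯ/ ([-round]) → [ɯ]
/ø/ harmonizes with /ɯ/ ([-round]) → [e]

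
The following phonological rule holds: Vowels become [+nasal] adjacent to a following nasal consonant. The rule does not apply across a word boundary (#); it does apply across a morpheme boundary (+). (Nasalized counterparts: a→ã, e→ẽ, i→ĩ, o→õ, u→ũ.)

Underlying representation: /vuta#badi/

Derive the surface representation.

no segment meets the rule's conditions; no change.

[vuta#badi]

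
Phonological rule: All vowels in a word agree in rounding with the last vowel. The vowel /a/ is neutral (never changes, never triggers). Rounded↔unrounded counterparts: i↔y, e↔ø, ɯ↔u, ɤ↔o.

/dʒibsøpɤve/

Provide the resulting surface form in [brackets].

/ø/ harmonizes with /e/ ([-round]) → [e]

[dʒibsepɤve]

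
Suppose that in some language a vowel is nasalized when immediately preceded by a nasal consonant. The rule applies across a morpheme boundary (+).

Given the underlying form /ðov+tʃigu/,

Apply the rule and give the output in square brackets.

no segment meets the rule's conditions; no change.

[ðov+tʃigu]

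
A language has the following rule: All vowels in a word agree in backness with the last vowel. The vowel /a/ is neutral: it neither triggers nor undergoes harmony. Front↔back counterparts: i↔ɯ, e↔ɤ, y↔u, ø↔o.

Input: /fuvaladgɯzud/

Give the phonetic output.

[fuvaladgɯzud]

no segment meets the rule's conditions; no change.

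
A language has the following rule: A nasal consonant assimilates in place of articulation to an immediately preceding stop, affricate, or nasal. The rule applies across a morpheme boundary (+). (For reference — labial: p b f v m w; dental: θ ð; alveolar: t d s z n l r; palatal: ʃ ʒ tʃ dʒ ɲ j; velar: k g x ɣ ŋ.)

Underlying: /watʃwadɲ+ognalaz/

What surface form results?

[watʃwadn+ogŋalaz]

/ɲ/ after /d/ (alveolar) → [n]
/n/ after /g/ (velar) → [ŋ]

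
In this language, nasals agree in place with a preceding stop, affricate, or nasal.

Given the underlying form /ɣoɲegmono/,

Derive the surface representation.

[ɣoɲegŋono]

/m/ after /g/ (velar) → [ŋ]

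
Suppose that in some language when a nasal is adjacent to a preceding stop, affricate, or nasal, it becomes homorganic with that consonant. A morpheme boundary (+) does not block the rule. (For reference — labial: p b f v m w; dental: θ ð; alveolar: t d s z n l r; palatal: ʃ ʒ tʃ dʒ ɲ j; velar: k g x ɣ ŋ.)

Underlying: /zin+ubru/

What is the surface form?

no segment meets the rule's conditions; no change.

[zin+ubru]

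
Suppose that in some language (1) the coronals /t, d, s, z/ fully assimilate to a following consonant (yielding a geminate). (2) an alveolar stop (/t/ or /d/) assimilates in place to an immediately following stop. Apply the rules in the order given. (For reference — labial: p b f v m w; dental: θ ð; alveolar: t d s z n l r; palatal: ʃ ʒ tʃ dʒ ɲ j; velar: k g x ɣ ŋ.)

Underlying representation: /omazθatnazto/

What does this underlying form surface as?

Rule 1: /z/ before /θ/ → [θ] (total assimilation)
Rule 1: /t/ before /n/ → [n] (total assimilation)
Rule 1: /z/ before /t/ → [t] (total assimilation)
After rule 1: omaθθannatto
Rule 2: no segment meets the rule's conditions; no change.

[omaθθannatto]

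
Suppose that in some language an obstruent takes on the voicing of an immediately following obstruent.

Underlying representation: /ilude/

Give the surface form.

no segment meets the rule's conditions; no change.

[ilude]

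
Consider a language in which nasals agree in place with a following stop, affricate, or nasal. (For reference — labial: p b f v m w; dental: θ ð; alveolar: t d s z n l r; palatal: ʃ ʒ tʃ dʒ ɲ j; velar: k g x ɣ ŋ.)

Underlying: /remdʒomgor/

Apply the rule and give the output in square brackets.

[reɲdʒoŋgor]

/m/ before /dʒ/ (palatal) → [ɲ]
/m/ before /g/ (velar) → [ŋ]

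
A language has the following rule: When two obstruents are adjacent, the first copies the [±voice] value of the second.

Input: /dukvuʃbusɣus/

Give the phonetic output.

/k/ before /v/ (voiced) → [g]
/ʃ/ before /b/ (voiced) → [ʒ]
/s/ before /ɣ/ (voiced) → [z]

[dugvuʒbuzɣus]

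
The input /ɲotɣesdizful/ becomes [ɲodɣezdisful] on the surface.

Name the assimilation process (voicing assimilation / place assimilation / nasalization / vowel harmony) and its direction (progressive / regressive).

/t/→[d] /s/→[z] /z/→[s].
Each target copies a feature from the following segment, so the direction is regressive.

voicing assimilation, regressive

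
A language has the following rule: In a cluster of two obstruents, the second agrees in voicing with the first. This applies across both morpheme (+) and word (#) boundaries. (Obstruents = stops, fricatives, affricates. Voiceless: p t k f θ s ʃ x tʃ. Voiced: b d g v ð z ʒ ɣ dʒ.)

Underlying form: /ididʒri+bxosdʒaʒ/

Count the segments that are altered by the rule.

2

/x/ after /b/ (voiced) → [ɣ]
/dʒ/ after /s/ (voiceless) → [tʃ]
2 segments change.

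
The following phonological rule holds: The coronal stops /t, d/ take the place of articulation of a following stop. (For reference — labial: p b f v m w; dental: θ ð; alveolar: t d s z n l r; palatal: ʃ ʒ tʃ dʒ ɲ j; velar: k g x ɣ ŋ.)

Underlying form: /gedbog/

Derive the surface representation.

[gebbog]

/d/ before /b/ (labial) → [b]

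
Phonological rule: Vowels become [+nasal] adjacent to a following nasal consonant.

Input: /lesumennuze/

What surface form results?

/u/ before nasal /m/ → [ũ]
/e/ before nasal /n/ → [ẽ]

[lesũmẽnnuze]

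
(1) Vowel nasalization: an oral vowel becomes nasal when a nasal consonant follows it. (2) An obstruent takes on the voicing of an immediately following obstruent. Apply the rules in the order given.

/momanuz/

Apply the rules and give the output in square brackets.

[mõmãnuz]

Rule 1: /o/ before nasal /m/ → [õ]
Rule 1: /a/ before nasal /n/ → [ã]
After rule 1: mõmãnuz
Rule 2: no segment meets the rule's conditions; no change.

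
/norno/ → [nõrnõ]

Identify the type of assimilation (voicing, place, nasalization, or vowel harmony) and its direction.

nasalization, progressive

/o/→[õ] /o/→[õ].
Each target copies a feature from the preceding segment, so the direction is progressive.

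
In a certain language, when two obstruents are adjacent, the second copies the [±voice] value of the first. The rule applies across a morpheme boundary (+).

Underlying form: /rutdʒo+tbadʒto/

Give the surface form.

[ruttʃo+tpadʒdo]

/dʒ/ after /t/ (voiceless) → [tʃ]
/b/ after /t/ (voiceless) → [p]
/t/ after /dʒ/ (voiced) → [d]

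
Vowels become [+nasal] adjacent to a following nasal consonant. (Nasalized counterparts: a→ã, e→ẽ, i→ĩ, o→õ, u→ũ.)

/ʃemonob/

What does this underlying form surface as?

[ʃẽmõnob]

/e/ before nasal /m/ → [ẽ]
/o/ before nasal /n/ → [õ]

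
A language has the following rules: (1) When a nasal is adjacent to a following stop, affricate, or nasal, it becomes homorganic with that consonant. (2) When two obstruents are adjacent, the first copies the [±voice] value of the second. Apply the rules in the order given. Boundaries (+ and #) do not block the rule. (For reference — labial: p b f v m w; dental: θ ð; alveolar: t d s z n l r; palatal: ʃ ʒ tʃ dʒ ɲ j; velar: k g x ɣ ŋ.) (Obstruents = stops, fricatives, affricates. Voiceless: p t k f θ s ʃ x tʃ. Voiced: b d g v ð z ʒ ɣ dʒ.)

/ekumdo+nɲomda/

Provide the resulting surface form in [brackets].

[ekundo+ɲɲonda]

Rule 1: /m/ before /d/ (alveolar) → [n]
Rule 1: /n/ before /ɲ/ (palatal) → [ɲ]
Rule 1: /m/ before /d/ (alveolar) → [n]
After rule 1: ekundo+ɲɲonda
Rule 2: no segment meets the rule's conditions; no change.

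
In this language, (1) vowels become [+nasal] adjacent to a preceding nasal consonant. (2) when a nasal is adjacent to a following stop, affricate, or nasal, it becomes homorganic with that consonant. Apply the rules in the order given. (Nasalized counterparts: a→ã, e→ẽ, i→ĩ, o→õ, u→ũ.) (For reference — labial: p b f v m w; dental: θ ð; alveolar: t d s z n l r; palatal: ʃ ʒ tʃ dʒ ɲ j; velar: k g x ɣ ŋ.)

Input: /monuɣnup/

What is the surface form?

[mõnũɣnũp]

Rule 1: /o/ after nasal /m/ → [õ]
Rule 1: /u/ after nasal /n/ → [ũ]
Rule 1: /u/ after nasal /n/ → [ũ]
After rule 1: mõnũɣnũp
Rule 2: no segment meets the rule's conditions; no change.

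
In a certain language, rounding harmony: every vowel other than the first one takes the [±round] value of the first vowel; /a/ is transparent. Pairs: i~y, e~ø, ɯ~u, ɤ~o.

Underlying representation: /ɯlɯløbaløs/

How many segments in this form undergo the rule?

2

/ø/ harmonizes with /ɯ/ ([-round]) → [e]
/ø/ harmonizes with /ɯ/ ([-round]) → [e]
2 segments change.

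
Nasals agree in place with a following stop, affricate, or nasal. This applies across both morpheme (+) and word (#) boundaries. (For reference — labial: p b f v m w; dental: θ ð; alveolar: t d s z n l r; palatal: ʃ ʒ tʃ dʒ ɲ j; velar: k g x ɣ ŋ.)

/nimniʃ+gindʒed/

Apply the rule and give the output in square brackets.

[ninniʃ+giɲdʒed]

/m/ before /n/ (alveolar) → [n]
/n/ before /dʒ/ (palatal) → [ɲ]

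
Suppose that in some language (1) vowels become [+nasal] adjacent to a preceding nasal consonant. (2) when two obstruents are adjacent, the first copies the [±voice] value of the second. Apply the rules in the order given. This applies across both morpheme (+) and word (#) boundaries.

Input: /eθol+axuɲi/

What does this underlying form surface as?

[eθol+axuɲĩ]

Rule 1: /i/ after nasal /ɲ/ → [ĩ]
After rule 1: eθol+axuɲĩ
Rule 2: no segment meets the rule's conditions; no change.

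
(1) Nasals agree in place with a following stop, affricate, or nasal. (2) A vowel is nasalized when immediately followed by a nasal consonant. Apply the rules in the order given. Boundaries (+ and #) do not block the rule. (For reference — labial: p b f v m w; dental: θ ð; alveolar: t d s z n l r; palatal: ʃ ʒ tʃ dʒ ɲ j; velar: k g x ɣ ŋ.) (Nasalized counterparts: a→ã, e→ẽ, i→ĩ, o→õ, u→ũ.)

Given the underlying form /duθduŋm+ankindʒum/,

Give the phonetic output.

[duθdũmm+ãŋkĩɲdʒũm]

Rule 1: /ŋ/ before /m/ (labial) → [m]
Rule 1: /n/ before /k/ (velar) → [ŋ]
Rule 1: /n/ before /dʒ/ (palatal) → [ɲ]
After rule 1: duθdumm+aŋkiɲdʒum
Rule 2: /u/ before nasal /m/ → [ũ]
Rule 2: /a/ before nasal /ŋ/ → [ã]
Rule 2: /i/ before nasal /ɲ/ → [ĩ]
Rule 2: /u/ before nasal /m/ → [ũ]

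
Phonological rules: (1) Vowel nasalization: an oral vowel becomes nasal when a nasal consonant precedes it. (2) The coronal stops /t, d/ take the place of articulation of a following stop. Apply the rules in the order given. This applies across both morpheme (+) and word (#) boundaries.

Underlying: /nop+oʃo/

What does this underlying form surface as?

[nõp+oʃo]

Rule 1: /o/ after nasal /n/ → [õ]
After rule 1: nõp+oʃo
Rule 2: no segment meets the rule's conditions; no change.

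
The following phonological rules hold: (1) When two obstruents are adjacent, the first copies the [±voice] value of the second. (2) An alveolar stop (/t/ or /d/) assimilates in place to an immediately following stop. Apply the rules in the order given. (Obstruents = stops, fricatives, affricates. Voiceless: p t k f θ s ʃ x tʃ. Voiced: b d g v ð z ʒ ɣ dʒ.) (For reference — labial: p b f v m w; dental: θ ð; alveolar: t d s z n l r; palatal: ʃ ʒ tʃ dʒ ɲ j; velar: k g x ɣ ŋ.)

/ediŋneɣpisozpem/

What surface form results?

[ediŋnexpisospem]

Rule 1: /ɣ/ before /p/ (voiceless) → [x]
Rule 1: /z/ before /p/ (voiceless) → [s]
After rule 1: ediŋnexpisospem
Rule 2: no segment meets the rule's conditions; no change.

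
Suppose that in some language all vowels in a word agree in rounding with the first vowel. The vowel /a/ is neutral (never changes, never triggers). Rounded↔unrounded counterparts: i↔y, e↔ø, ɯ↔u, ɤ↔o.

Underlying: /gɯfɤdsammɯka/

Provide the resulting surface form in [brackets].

[gɯfɤdsammɯka]

no segment meets the rule's conditions; no change.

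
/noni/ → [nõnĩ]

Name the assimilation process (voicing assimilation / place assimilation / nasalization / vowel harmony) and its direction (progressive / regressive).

/o/→[õ] /i/→[ĩ].
Each target copies a feature from the preceding segment, so the direction is progressive.

nasalization, progressive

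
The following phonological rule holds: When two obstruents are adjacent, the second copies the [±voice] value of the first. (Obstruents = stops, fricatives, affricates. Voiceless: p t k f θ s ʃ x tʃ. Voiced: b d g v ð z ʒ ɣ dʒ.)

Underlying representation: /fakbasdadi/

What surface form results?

/b/ after /k/ (voiceless) → [p]
/d/ after /s/ (voiceless) → [t]

[fakpastadi]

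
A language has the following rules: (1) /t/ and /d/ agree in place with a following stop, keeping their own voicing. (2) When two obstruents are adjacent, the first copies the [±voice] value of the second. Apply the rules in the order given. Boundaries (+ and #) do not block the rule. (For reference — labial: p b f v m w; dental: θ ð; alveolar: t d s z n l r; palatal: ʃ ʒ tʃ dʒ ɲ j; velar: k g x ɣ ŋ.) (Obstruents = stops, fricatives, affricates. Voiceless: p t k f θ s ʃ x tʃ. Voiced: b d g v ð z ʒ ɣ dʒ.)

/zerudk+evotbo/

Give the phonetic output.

Rule 1: /d/ before /k/ (velar) → [g]
Rule 1: /t/ before /b/ (labial) → [p]
After rule 1: zerugk+evopbo
Rule 2: /g/ before /k/ (voiceless) → [k]
Rule 2: /p/ before /b/ (voiced) → [b]

[zerukk+evobbo]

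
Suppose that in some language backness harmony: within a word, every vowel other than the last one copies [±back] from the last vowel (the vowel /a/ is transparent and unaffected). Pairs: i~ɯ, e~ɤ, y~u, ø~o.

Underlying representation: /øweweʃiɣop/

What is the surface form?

[owɤwɤʃɯɣop]

/ø/ harmonizes with /o/ ([+back]) → [o]
/e/ harmonizes with /o/ ([+back]) → [ɤ]
/e/ harmonizes with /o/ ([+back]) → [ɤ]
/i/ harmonizes with /o/ ([+back]) → [ɯ]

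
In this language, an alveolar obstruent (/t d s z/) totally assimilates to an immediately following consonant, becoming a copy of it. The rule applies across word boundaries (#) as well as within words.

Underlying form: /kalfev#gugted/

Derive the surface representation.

[kalfev#gugted]

no segment meets the rule's conditions; no change.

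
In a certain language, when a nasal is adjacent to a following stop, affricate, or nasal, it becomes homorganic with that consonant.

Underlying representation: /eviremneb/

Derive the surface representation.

[evirenneb]

/m/ before /n/ (alveolar) → [n]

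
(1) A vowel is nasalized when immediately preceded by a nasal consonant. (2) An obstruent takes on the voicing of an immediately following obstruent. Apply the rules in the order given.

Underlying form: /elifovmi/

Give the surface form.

[elifovmĩ]

Rule 1: /i/ after nasal /m/ → [ĩ]
After rule 1: elifovmĩ
Rule 2: no segment meets the rule's conditions; no change.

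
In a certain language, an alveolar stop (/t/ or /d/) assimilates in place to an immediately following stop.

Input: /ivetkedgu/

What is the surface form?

[ivekkeggu]

/t/ before /k/ (velar) → [k]
/d/ before /g/ (velar) → [g]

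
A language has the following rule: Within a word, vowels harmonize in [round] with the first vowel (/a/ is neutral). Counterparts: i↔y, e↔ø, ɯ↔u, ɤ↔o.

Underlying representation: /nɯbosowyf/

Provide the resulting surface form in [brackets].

/o/ harmonizes with /ɯ/ ([-round]) → [ɤ]
/o/ harmonizes with /ɯ/ ([-round]) → [ɤ]
/y/ harmonizes with /ɯ/ ([-round]) → [i]

[nɯbɤsɤwif]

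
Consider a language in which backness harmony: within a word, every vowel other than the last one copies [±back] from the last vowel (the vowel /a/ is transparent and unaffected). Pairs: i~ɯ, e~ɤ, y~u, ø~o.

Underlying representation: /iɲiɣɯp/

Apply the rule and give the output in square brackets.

[ɯɲɯɣɯp]

/i/ harmonizes with /ɯ/ ([+back]) → [ɯ]
/i/ harmonizes with /ɯ/ ([+back]) → [ɯ]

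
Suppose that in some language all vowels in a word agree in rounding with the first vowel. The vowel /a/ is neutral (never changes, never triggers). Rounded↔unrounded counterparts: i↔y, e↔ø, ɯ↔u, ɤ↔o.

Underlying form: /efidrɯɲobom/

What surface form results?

/o/ harmonizes with /e/ ([-round]) → [ɤ]
/o/ harmonizes with /e/ ([-round]) → [ɤ]

[efidrɯɲɤbɤm]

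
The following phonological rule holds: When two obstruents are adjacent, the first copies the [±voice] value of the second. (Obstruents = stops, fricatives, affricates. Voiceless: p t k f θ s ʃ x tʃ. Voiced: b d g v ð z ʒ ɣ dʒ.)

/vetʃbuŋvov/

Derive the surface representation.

/tʃ/ before /b/ (voiced) → [dʒ]

[vedʒbuŋvov]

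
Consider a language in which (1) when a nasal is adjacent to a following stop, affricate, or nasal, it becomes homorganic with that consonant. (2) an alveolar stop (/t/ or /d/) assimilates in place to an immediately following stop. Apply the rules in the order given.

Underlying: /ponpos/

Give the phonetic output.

Rule 1: /n/ before /p/ (labial) → [m]
After rule 1: pompos
Rule 2: no segment meets the rule's conditions; no change.

[pompos]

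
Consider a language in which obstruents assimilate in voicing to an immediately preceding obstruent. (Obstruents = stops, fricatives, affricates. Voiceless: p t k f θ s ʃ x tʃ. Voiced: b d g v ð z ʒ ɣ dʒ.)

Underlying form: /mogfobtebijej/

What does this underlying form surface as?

[mogvobdebijej]

/f/ after /g/ (voiced) → [v]
/t/ after /b/ (voiced) → [d]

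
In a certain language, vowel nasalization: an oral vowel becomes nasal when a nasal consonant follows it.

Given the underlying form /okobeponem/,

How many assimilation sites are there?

/o/ before nasal /n/ → [õ]
/e/ before nasal /m/ → [ẽ]
2 segments change.

2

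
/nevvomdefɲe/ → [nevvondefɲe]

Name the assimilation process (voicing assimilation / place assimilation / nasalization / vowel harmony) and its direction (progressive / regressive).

place assimilation, regressive

/m/→[n].
Each target copies a feature from the following segment, so the direction is regressive.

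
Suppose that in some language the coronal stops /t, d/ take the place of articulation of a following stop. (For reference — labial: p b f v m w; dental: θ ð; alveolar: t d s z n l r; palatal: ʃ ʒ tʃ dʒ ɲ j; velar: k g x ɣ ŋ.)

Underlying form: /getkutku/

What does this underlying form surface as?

/t/ before /k/ (velar) → [k]
/t/ before /k/ (velar) → [k]

[gekkukku]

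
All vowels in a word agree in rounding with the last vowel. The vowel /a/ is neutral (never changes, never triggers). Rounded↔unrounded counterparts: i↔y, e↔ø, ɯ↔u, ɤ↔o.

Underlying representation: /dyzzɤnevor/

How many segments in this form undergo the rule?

2

/ɤ/ harmonizes with /o/ ([+round]) → [o]
/e/ harmonizes with /o/ ([+round]) → [ø]
2 segments change.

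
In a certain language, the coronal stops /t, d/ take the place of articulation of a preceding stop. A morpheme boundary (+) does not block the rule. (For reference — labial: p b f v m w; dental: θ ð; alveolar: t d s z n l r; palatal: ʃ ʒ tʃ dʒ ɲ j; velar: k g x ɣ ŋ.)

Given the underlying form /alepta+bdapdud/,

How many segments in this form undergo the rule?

3

/t/ after /p/ (labial) → [p]
/d/ after /b/ (labial) → [b]
/d/ after /p/ (labial) → [b]
3 segments change.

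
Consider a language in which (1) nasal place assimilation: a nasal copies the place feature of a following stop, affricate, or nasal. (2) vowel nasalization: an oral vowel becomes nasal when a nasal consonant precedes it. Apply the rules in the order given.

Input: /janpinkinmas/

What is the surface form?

[jampiŋkimmãs]

Rule 1: /n/ before /p/ (labial) → [m]
Rule 1: /n/ before /k/ (velar) → [ŋ]
Rule 1: /n/ before /m/ (labial) → [m]
After rule 1: jampiŋkimmas
Rule 2: /a/ after nasal /m/ → [ã]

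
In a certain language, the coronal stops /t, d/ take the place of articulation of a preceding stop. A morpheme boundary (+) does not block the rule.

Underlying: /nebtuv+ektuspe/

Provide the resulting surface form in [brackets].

[nebpuv+ekkuspe]

/t/ after /b/ (labial) → [p]
/t/ after /k/ (velar) → [k]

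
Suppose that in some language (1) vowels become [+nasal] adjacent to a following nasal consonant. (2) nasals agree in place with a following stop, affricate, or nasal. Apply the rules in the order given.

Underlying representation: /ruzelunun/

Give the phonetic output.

[ruzelũnũn]

Rule 1: /u/ before nasal /n/ → [ũ]
Rule 1: /u/ before nasal /n/ → [ũ]
After rule 1: ruzelũnũn
Rule 2: no segment meets the rule's conditions; no change.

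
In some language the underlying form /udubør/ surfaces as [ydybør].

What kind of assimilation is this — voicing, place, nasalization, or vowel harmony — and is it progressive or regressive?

vowel harmony, regressive

/u/→[y] /u/→[y].
Vowels agree with the last vowel, so the harmony is regressive.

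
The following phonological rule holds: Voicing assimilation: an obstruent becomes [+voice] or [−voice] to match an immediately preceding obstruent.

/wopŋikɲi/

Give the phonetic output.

no segment meets the rule's conditions; no change.

[wopŋikɲi]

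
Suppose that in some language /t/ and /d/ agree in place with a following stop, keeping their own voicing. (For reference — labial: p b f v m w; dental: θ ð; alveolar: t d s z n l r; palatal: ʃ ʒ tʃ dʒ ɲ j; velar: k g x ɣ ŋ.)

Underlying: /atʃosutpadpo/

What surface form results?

/t/ before /p/ (labial) → [p]
/d/ before /p/ (labial) → [b]

[atʃosuppabpo]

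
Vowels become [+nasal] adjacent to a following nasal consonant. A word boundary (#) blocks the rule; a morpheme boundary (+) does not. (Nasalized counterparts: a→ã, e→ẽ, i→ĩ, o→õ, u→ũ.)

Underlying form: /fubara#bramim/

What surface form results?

/a/ before nasal /m/ → [ã]
/i/ before nasal /m/ → [ĩ]

[fubara#brãmĩm]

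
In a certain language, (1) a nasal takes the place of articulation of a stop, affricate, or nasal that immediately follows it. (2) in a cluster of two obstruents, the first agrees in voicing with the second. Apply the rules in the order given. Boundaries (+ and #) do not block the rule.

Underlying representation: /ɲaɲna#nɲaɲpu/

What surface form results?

Rule 1: /ɲ/ before /n/ (alveolar) → [n]
Rule 1: /n/ before /ɲ/ (palatal) → [ɲ]
Rule 1: /ɲ/ before /p/ (labial) → [m]
After rule 1: ɲanna#ɲɲampu
Rule 2: no segment meets the rule's conditions; no change.

[ɲanna#ɲɲampu]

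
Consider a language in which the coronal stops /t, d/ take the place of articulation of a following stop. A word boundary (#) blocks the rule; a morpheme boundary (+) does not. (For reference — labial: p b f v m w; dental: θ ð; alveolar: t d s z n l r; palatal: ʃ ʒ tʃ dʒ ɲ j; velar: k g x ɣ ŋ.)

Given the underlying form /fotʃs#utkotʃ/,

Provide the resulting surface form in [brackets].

/t/ before /k/ (velar) → [k]

[fotʃs#ukkotʃ]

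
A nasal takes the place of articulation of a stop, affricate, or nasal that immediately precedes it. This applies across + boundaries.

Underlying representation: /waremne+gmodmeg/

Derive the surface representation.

[waremme+gŋodneg]

/n/ after /m/ (labial) → [m]
/m/ after /g/ (velar) → [ŋ]
/m/ after /d/ (alveolar) → [n]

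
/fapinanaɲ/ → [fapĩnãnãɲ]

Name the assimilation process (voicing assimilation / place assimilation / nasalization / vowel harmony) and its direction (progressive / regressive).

nasalization, regressive

/i/→[ĩ] /a/→[ã] /a/→[ã].
Each target copies a feature from the following segment, so the direction is regressive.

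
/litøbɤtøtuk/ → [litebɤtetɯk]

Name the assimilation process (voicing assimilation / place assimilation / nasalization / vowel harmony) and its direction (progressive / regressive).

/ø/→[e] /ø/→[e] /u/→[ɯ].
Vowels agree with the first vowel, so the harmony is progressive.

vowel harmony, progressive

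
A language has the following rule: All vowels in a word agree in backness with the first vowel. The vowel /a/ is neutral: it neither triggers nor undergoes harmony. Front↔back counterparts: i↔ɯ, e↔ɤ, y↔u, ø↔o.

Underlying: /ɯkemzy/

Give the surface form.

[ɯkɤmzu]

/e/ harmonizes with /ɯ/ ([+back]) → [ɤ]
/y/ harmonizes with /ɯ/ ([+back]) → [u]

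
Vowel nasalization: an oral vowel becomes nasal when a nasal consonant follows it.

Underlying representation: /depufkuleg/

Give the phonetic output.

no segment meets the rule's conditions; no change.

[depufkuleg]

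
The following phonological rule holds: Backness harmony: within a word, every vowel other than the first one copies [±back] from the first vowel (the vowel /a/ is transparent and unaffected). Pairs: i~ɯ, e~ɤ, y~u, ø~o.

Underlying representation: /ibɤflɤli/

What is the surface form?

[ibefleli]

/ɤ/ harmonizes with /i/ ([-back]) → [e]
/ɤ/ harmonizes with /i/ ([-back]) → [e]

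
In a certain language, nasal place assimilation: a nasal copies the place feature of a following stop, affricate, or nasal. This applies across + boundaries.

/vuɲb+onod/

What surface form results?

[vumb+onod]

/ɲ/ before /b/ (labial) → [m]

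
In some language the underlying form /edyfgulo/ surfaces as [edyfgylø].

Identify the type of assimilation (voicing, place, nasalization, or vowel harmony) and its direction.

vowel harmony, progressive

/u/→[y] /o/→[ø].
Vowels agree with the first vowel, so the harmony is progressive.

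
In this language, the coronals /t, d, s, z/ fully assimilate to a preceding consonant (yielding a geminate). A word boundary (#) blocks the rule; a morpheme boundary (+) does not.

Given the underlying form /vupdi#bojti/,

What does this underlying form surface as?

[vuppi#bojji]

/d/ after /p/ → [p] (total assimilation)
/t/ after /j/ → [j] (total assimilation)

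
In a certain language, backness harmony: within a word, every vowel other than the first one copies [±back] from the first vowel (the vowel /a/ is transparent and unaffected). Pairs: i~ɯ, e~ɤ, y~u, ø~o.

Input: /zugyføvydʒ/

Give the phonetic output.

/y/ harmonizes with /u/ ([+back]) → [u]
/ø/ harmonizes with /u/ ([+back]) → [o]
/y/ harmonizes with /u/ ([+back]) → [u]

[zugufovudʒ]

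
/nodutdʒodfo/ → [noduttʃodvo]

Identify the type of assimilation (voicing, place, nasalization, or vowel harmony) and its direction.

/dʒ/→[tʃ] /f/→[v].
Each target copies a feature from the preceding segment, so the direction is progressive.

voicing assimilation, progressive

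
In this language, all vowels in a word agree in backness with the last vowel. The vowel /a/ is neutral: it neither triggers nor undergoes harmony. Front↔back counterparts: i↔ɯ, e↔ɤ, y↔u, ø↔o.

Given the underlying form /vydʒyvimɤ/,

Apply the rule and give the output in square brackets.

[vudʒuvɯmɤ]

/y/ harmonizes with /ɤ/ ([+back]) → [u]
/y/ harmonizes with /ɤ/ ([+back]) → [u]
/i/ harmonizes with /ɤ/ ([+back]) → [ɯ]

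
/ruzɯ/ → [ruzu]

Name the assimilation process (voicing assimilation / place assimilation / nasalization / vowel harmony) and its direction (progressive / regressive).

vowel harmony, progressive

/ɯ/→[u].
Vowels agree with the first vowel, so the harmony is progressive.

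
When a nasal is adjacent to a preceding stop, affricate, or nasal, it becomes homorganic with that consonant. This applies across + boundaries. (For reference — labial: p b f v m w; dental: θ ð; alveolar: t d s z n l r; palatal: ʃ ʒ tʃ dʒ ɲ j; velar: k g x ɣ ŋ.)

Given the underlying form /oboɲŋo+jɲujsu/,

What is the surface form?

/ŋ/ after /ɲ/ (palatal) → [ɲ]

[oboɲɲo+jɲujsu]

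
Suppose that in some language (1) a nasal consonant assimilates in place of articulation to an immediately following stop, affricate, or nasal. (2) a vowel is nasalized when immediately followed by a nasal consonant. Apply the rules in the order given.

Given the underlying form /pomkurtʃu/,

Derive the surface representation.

[põŋkurtʃu]

Rule 1: /m/ before /k/ (velar) → [ŋ]
After rule 1: poŋkurtʃu
Rule 2: /o/ before nasal /ŋ/ → [õ]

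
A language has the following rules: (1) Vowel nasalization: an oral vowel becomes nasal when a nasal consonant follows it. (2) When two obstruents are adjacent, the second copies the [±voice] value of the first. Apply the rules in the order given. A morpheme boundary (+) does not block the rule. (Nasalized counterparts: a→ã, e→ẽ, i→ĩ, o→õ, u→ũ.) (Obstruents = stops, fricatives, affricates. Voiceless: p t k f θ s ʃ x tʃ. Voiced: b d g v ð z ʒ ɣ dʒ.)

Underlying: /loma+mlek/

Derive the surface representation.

[lõmã+mlek]

Rule 1: /o/ before nasal /m/ → [õ]
Rule 1: /a/ before nasal /m/ → [ã]
After rule 1: lõmã+mlek
Rule 2: no segment meets the rule's conditions; no change.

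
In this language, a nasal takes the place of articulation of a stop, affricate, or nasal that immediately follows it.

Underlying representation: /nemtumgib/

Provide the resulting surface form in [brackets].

[nentuŋgib]

/m/ before /t/ (alveolar) → [n]
/m/ before /g/ (velar) → [ŋ]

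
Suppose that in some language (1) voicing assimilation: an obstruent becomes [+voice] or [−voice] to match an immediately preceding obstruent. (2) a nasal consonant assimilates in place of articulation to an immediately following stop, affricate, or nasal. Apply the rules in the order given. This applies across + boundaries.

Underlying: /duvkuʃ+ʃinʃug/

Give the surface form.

[duvguʃ+ʃinʃug]

Rule 1: /k/ after /v/ (voiced) → [g]
After rule 1: duvguʃ+ʃinʃug
Rule 2: no segment meets the rule's conditions; no change.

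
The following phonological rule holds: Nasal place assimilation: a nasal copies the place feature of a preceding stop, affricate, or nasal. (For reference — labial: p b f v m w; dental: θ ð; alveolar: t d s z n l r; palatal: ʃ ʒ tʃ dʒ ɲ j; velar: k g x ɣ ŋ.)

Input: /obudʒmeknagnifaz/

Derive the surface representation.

[obudʒɲekŋagŋifaz]

/m/ after /dʒ/ (palatal) → [ɲ]
/n/ after /k/ (velar) → [ŋ]
/n/ after /g/ (velar) → [ŋ]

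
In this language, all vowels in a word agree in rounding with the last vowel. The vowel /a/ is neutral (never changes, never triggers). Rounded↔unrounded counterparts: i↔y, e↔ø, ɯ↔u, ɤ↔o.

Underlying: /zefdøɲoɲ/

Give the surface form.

/e/ harmonizes with /o/ ([+round]) → [ø]

[zøfdøɲoɲ]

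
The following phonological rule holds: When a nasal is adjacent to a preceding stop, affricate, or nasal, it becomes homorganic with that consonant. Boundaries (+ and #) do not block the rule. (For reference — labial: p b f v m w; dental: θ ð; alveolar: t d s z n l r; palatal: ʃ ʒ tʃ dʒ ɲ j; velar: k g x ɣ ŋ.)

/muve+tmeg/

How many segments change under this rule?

1

/m/ after /t/ (alveolar) → [n]
1 segment changes.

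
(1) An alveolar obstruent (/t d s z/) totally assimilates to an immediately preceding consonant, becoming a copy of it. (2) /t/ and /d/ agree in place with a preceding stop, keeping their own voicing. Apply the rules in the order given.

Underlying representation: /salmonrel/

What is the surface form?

[salmonrel]

Rule 1: no segment meets the rule's conditions; no change.
After rule 1: salmonrel
Rule 2: no segment meets the rule's conditions; no change.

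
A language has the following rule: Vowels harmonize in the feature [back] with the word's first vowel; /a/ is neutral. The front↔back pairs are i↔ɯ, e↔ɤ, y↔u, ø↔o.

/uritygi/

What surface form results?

[urɯtugɯ]

/i/ harmonizes with /u/ ([+back]) → [ɯ]
/y/ harmonizes with /u/ ([+back]) → [u]
/i/ harmonizes with /u/ ([+back]) → [ɯ]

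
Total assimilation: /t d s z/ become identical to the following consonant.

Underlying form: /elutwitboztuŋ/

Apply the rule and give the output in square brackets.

/t/ before /w/ → [w] (total assimilation)
/t/ before /b/ → [b] (total assimilation)
/z/ before /t/ → [t] (total assimilation)

[eluwwibbottuŋ]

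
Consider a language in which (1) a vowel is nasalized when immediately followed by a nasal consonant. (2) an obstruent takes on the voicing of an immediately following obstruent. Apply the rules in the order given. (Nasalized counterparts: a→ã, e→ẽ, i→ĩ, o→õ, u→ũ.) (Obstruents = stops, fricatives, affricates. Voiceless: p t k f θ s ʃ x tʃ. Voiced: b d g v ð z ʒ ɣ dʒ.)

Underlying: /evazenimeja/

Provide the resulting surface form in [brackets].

[evazẽnĩmeja]

Rule 1: /e/ before nasal /n/ → [ẽ]
Rule 1: /i/ before nasal /m/ → [ĩ]
After rule 1: evazẽnĩmeja
Rule 2: no segment meets the rule's conditions; no change.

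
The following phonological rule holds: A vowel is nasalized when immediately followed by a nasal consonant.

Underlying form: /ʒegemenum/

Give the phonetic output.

/e/ before nasal /m/ → [ẽ]
/e/ before nasal /n/ → [ẽ]
/u/ before nasal /m/ → [ũ]

[ʒegẽmẽnũm]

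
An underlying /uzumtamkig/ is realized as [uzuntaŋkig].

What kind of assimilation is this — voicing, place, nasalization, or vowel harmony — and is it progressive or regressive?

/m/→[n] /m/→[ŋ].
Each target copies a feature from the following segment, so the direction is regressive.

place assimilation, regressive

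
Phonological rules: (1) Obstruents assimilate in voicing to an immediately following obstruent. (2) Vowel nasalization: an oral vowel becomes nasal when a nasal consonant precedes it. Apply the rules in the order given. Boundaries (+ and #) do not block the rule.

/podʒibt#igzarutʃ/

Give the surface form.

Rule 1: /b/ before /t/ (voiceless) → [p]
After rule 1: podʒipt#igzarutʃ
Rule 2: no segment meets the rule's conditions; no change.

[podʒipt#igzarutʃ]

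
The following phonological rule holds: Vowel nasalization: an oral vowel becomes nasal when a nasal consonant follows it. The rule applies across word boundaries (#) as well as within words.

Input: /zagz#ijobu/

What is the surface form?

[zagz#ijobu]

no segment meets the rule's conditions; no change.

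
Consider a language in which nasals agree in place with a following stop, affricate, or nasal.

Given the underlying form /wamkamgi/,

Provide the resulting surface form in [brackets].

/m/ before /k/ (velar) → [ŋ]
/m/ before /g/ (velar) → [ŋ]

[waŋkaŋgi]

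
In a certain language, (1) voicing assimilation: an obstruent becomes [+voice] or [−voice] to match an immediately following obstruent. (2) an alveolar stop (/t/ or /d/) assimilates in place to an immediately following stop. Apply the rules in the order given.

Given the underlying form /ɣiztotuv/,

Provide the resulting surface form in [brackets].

Rule 1: /z/ before /t/ (voiceless) → [s]
After rule 1: ɣistotuv
Rule 2: no segment meets the rule's conditions; no change.

[ɣistotuv]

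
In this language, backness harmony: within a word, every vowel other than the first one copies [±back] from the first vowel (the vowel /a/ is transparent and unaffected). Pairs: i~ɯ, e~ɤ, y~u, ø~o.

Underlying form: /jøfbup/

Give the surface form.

[jøfbyp]

/u/ harmonizes with /ø/ ([-back]) → [y]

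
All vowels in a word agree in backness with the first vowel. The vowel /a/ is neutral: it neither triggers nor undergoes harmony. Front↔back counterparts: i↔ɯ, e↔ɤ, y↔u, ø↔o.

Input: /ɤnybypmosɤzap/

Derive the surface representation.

/y/ harmonizes with /ɤ/ ([+back]) → [u]
/y/ harmonizes with /ɤ/ ([+back]) → [u]

[ɤnubupmosɤzap]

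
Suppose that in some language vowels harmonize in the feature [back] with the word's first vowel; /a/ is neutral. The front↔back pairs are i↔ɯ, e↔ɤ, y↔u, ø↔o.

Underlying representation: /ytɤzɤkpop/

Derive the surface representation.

/ɤ/ harmonizes with /y/ ([-back]) → [e]
/ɤ/ harmonizes with /y/ ([-back]) → [e]
/o/ harmonizes with /y/ ([-back]) → [ø]

[ytezekpøp]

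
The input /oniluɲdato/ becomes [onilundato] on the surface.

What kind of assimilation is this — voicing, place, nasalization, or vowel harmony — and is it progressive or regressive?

place assimilation, regressive

/ɲ/→[n].
Each target copies a feature from the following segment, so the direction is regressive.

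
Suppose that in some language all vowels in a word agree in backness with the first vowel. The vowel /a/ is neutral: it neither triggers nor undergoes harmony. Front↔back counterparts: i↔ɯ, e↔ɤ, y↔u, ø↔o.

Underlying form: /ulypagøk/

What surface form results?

/y/ harmonizes with /u/ ([+back]) → [u]
/ø/ harmonizes with /u/ ([+back]) → [o]

[ulupagok]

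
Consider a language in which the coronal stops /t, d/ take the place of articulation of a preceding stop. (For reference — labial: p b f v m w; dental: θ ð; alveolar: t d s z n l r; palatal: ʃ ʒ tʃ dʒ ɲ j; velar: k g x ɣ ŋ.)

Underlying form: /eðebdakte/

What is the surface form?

[eðebbakke]

/d/ after /b/ (labial) → [b]
/t/ after /k/ (velar) → [k]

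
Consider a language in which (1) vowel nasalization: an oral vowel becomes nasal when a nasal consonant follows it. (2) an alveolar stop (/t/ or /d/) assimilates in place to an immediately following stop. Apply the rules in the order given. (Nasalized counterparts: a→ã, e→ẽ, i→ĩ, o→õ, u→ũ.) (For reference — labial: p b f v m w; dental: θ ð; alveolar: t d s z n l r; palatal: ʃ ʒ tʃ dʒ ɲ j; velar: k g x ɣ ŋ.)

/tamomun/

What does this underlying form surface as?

[tãmõmũn]

Rule 1: /a/ before nasal /m/ → [ã]
Rule 1: /o/ before nasal /m/ → [õ]
Rule 1: /u/ before nasal /n/ → [ũ]
After rule 1: tãmõmũn
Rule 2: no segment meets the rule's conditions; no change.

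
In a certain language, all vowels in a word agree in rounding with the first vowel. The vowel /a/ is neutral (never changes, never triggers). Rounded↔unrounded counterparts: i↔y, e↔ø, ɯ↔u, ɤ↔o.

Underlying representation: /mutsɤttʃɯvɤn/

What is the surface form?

/ɤ/ harmonizes with /u/ ([+round]) → [o]
/ɯ/ harmonizes with /u/ ([+round]) → [u]
/ɤ/ harmonizes with /u/ ([+round]) → [o]

[mutsottʃuvon]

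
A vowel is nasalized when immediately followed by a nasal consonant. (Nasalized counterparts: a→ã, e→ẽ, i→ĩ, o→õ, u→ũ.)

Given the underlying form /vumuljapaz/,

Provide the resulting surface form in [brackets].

[vũmuljapaz]

/u/ before nasal /m/ → [ũ]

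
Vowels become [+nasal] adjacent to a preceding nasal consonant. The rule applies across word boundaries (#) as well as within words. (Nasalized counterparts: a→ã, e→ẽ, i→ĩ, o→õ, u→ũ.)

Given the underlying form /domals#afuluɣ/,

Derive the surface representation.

[domãls#afuluɣ]

/a/ after nasal /m/ → [ã]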